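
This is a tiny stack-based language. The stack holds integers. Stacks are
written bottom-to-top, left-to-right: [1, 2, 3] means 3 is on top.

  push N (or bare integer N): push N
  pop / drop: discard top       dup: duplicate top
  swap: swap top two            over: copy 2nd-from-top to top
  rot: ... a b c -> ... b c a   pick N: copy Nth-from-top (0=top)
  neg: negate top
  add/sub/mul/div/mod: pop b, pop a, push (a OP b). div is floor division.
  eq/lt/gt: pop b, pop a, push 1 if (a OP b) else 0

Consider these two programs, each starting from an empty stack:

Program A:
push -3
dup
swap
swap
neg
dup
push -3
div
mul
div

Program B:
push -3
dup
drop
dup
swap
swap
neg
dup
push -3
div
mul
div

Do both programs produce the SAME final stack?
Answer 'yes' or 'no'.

Program A trace:
  After 'push -3': [-3]
  After 'dup': [-3, -3]
  After 'swap': [-3, -3]
  After 'swap': [-3, -3]
  After 'neg': [-3, 3]
  After 'dup': [-3, 3, 3]
  After 'push -3': [-3, 3, 3, -3]
  After 'div': [-3, 3, -1]
  After 'mul': [-3, -3]
  After 'div': [1]
Program A final stack: [1]

Program B trace:
  After 'push -3': [-3]
  After 'dup': [-3, -3]
  After 'drop': [-3]
  After 'dup': [-3, -3]
  After 'swap': [-3, -3]
  After 'swap': [-3, -3]
  After 'neg': [-3, 3]
  After 'dup': [-3, 3, 3]
  After 'push -3': [-3, 3, 3, -3]
  After 'div': [-3, 3, -1]
  After 'mul': [-3, -3]
  After 'div': [1]
Program B final stack: [1]
Same: yes

Answer: yes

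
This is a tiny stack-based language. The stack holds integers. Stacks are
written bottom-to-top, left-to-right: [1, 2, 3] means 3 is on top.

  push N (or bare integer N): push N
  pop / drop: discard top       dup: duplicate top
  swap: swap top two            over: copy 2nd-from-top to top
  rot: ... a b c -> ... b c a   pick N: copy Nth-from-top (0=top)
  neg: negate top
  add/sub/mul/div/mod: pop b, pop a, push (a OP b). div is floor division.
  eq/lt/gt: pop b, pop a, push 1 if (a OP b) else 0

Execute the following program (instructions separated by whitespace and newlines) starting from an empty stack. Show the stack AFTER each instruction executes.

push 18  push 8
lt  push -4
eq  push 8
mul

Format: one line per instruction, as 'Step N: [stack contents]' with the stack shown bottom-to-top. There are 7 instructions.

Step 1: [18]
Step 2: [18, 8]
Step 3: [0]
Step 4: [0, -4]
Step 5: [0]
Step 6: [0, 8]
Step 7: [0]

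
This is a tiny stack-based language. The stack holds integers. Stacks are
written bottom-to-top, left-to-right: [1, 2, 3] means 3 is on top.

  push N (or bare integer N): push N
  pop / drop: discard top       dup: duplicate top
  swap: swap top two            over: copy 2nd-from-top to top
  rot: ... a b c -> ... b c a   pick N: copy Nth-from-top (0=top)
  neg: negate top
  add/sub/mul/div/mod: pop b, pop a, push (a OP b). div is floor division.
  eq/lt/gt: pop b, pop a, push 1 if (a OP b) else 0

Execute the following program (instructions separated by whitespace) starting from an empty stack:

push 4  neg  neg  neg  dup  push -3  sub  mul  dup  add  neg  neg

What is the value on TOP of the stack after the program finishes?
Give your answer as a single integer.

After 'push 4': [4]
After 'neg': [-4]
After 'neg': [4]
After 'neg': [-4]
After 'dup': [-4, -4]
After 'push -3': [-4, -4, -3]
After 'sub': [-4, -1]
After 'mul': [4]
After 'dup': [4, 4]
After 'add': [8]
After 'neg': [-8]
After 'neg': [8]

Answer: 8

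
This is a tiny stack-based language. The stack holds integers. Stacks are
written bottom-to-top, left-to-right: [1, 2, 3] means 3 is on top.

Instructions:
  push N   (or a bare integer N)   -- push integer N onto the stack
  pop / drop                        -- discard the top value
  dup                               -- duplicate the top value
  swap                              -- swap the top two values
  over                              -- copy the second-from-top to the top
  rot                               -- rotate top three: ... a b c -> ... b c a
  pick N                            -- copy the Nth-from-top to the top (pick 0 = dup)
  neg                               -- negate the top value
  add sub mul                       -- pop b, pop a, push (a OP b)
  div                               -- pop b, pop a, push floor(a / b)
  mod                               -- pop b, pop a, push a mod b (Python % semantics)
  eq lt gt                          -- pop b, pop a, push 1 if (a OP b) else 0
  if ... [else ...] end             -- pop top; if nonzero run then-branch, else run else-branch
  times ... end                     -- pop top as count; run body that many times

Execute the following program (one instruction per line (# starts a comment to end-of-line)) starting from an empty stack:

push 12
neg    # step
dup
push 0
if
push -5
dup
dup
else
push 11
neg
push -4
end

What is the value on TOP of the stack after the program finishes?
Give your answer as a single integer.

After 'push 12': [12]
After 'neg': [-12]
After 'dup': [-12, -12]
After 'push 0': [-12, -12, 0]
After 'if': [-12, -12]
After 'push 11': [-12, -12, 11]
After 'neg': [-12, -12, -11]
After 'push -4': [-12, -12, -11, -4]

Answer: -4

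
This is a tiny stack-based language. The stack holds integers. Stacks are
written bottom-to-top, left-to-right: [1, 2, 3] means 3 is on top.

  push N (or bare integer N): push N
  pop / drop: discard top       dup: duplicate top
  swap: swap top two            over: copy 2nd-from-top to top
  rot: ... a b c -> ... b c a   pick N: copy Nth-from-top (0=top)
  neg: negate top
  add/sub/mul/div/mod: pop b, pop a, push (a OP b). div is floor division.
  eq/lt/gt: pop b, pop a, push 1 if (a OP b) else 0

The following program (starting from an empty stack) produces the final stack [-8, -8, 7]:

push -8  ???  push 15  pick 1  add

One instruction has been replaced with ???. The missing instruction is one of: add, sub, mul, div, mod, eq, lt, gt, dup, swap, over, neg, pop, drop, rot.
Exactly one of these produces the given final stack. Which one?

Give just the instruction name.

Answer: dup

Derivation:
Stack before ???: [-8]
Stack after ???:  [-8, -8]
The instruction that transforms [-8] -> [-8, -8] is: dup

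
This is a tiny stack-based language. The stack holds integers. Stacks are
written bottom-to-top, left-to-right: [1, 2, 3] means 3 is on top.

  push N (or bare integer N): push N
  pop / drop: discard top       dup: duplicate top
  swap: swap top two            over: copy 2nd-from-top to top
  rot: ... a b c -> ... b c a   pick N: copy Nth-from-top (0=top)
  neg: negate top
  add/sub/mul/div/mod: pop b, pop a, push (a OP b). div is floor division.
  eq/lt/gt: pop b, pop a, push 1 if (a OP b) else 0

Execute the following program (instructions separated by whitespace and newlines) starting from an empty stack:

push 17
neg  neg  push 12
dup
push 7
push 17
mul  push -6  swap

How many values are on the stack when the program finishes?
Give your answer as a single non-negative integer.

Answer: 5

Derivation:
After 'push 17': stack = [17] (depth 1)
After 'neg': stack = [-17] (depth 1)
After 'neg': stack = [17] (depth 1)
After 'push 12': stack = [17, 12] (depth 2)
After 'dup': stack = [17, 12, 12] (depth 3)
After 'push 7': stack = [17, 12, 12, 7] (depth 4)
After 'push 17': stack = [17, 12, 12, 7, 17] (depth 5)
After 'mul': stack = [17, 12, 12, 119] (depth 4)
After 'push -6': stack = [17, 12, 12, 119, -6] (depth 5)
After 'swap': stack = [17, 12, 12, -6, 119] (depth 5)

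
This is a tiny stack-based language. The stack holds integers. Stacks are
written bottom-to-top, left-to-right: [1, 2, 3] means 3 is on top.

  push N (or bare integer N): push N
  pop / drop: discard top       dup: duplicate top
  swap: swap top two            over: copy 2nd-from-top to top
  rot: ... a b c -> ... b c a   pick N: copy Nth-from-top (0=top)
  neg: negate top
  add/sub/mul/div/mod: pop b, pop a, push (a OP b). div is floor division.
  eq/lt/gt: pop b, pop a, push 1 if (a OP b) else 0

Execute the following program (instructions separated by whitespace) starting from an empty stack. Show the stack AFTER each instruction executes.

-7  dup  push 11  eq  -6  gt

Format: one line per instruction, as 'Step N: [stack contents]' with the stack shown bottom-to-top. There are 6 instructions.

Step 1: [-7]
Step 2: [-7, -7]
Step 3: [-7, -7, 11]
Step 4: [-7, 0]
Step 5: [-7, 0, -6]
Step 6: [-7, 1]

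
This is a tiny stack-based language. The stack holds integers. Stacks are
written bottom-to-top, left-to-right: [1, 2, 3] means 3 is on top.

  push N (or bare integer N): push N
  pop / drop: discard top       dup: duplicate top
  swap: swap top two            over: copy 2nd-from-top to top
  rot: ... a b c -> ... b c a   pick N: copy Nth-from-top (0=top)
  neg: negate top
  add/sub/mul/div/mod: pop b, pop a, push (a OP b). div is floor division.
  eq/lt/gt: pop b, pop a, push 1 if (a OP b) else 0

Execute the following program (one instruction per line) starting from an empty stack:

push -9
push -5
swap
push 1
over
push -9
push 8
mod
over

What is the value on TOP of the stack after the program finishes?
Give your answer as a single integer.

Answer: -9

Derivation:
After 'push -9': [-9]
After 'push -5': [-9, -5]
After 'swap': [-5, -9]
After 'push 1': [-5, -9, 1]
After 'over': [-5, -9, 1, -9]
After 'push -9': [-5, -9, 1, -9, -9]
After 'push 8': [-5, -9, 1, -9, -9, 8]
After 'mod': [-5, -9, 1, -9, 7]
After 'over': [-5, -9, 1, -9, 7, -9]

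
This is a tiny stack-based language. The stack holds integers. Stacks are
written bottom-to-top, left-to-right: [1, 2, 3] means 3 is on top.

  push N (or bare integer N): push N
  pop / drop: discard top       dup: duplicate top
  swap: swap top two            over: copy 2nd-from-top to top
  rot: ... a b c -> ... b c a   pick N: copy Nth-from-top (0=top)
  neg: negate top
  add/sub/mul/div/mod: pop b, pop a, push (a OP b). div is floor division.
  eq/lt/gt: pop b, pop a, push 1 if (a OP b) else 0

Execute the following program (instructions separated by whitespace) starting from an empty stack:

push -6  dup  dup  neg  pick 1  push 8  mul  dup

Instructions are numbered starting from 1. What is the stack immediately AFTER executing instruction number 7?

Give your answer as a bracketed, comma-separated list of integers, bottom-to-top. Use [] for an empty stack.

Step 1 ('push -6'): [-6]
Step 2 ('dup'): [-6, -6]
Step 3 ('dup'): [-6, -6, -6]
Step 4 ('neg'): [-6, -6, 6]
Step 5 ('pick 1'): [-6, -6, 6, -6]
Step 6 ('push 8'): [-6, -6, 6, -6, 8]
Step 7 ('mul'): [-6, -6, 6, -48]

Answer: [-6, -6, 6, -48]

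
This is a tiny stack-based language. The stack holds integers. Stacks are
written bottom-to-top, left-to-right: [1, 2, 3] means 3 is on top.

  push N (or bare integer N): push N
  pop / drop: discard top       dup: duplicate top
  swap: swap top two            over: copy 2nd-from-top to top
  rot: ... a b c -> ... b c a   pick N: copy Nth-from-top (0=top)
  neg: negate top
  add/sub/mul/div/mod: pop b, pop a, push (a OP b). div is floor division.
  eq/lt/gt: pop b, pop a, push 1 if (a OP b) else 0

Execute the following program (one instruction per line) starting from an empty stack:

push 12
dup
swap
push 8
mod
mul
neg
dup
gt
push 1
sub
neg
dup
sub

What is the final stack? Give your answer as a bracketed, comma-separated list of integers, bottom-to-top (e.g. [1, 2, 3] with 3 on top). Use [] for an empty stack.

Answer: [0]

Derivation:
After 'push 12': [12]
After 'dup': [12, 12]
After 'swap': [12, 12]
After 'push 8': [12, 12, 8]
After 'mod': [12, 4]
After 'mul': [48]
After 'neg': [-48]
After 'dup': [-48, -48]
After 'gt': [0]
After 'push 1': [0, 1]
After 'sub': [-1]
After 'neg': [1]
After 'dup': [1, 1]
After 'sub': [0]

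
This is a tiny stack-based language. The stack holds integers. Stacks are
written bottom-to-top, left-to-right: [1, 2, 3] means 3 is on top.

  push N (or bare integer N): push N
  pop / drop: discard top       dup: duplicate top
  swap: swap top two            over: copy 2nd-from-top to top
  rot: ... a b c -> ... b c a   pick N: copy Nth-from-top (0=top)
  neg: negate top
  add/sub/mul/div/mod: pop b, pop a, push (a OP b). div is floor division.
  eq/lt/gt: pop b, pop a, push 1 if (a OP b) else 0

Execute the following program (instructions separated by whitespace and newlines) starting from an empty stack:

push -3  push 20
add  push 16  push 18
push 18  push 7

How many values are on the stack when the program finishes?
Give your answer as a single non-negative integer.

After 'push -3': stack = [-3] (depth 1)
After 'push 20': stack = [-3, 20] (depth 2)
After 'add': stack = [17] (depth 1)
After 'push 16': stack = [17, 16] (depth 2)
After 'push 18': stack = [17, 16, 18] (depth 3)
After 'push 18': stack = [17, 16, 18, 18] (depth 4)
After 'push 7': stack = [17, 16, 18, 18, 7] (depth 5)

Answer: 5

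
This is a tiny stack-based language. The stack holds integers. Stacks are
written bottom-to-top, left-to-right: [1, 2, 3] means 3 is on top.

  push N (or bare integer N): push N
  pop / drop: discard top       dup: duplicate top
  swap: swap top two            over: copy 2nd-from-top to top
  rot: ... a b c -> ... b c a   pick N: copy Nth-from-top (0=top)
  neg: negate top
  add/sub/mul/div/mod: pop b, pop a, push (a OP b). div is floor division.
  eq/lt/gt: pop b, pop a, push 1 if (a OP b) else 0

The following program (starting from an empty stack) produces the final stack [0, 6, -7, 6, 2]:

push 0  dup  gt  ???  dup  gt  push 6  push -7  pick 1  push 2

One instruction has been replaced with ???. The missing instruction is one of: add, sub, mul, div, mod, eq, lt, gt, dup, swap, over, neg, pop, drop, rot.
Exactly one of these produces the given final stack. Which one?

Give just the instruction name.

Stack before ???: [0]
Stack after ???:  [0]
The instruction that transforms [0] -> [0] is: neg

Answer: neg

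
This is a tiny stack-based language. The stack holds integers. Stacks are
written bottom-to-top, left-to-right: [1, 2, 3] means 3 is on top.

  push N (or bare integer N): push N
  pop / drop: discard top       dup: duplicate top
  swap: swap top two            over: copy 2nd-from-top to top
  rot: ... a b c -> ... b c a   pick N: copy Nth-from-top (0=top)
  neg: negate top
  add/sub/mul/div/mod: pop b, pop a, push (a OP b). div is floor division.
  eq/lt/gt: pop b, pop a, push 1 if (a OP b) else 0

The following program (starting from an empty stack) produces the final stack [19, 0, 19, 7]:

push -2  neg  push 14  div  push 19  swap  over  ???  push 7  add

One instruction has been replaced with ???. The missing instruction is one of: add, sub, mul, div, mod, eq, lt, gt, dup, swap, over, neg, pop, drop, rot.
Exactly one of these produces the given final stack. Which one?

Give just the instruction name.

Stack before ???: [19, 0, 19]
Stack after ???:  [19, 0, 19, 0]
The instruction that transforms [19, 0, 19] -> [19, 0, 19, 0] is: over

Answer: over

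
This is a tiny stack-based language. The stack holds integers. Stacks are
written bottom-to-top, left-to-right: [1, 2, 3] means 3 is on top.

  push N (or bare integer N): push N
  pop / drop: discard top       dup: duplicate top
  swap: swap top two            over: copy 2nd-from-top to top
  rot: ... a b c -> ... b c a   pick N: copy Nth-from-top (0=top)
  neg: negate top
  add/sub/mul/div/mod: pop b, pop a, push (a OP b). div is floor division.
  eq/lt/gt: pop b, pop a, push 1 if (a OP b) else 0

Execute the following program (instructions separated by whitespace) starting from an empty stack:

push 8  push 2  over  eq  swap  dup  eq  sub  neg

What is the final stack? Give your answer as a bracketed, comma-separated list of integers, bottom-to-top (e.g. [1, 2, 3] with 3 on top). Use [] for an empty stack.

Answer: [1]

Derivation:
After 'push 8': [8]
After 'push 2': [8, 2]
After 'over': [8, 2, 8]
After 'eq': [8, 0]
After 'swap': [0, 8]
After 'dup': [0, 8, 8]
After 'eq': [0, 1]
After 'sub': [-1]
After 'neg': [1]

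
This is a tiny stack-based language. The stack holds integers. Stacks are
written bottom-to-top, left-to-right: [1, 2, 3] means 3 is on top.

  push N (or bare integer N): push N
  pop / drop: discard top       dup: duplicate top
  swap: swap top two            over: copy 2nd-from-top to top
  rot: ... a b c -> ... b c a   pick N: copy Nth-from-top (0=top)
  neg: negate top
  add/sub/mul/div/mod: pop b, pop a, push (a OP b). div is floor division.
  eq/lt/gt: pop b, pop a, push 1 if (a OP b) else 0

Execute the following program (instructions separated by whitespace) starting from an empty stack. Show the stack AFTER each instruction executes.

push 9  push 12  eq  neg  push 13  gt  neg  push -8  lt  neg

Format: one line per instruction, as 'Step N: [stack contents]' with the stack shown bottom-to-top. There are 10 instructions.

Step 1: [9]
Step 2: [9, 12]
Step 3: [0]
Step 4: [0]
Step 5: [0, 13]
Step 6: [0]
Step 7: [0]
Step 8: [0, -8]
Step 9: [0]
Step 10: [0]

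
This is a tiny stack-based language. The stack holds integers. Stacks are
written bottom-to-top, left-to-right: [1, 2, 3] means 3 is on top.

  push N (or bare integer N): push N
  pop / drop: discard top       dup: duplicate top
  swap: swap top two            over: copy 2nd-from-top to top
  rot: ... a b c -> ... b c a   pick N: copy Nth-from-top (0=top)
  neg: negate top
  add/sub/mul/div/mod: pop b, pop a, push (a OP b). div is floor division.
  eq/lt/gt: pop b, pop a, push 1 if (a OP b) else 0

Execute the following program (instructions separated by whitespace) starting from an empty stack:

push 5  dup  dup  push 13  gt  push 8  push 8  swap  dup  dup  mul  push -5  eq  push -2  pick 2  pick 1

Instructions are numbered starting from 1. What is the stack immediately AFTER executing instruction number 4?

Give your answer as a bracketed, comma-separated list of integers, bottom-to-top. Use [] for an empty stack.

Answer: [5, 5, 5, 13]

Derivation:
Step 1 ('push 5'): [5]
Step 2 ('dup'): [5, 5]
Step 3 ('dup'): [5, 5, 5]
Step 4 ('push 13'): [5, 5, 5, 13]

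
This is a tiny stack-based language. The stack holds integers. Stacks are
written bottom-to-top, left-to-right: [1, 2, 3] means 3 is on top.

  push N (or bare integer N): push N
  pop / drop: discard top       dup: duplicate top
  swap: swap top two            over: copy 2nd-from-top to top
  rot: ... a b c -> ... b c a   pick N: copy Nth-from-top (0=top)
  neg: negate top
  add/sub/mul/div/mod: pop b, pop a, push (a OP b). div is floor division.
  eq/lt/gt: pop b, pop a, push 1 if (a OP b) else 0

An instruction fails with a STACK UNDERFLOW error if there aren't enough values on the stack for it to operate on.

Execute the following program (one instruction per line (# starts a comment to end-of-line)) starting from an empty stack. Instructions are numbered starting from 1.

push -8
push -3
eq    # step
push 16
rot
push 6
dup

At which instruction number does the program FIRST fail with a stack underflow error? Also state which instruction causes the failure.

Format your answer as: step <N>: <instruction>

Answer: step 5: rot

Derivation:
Step 1 ('push -8'): stack = [-8], depth = 1
Step 2 ('push -3'): stack = [-8, -3], depth = 2
Step 3 ('eq'): stack = [0], depth = 1
Step 4 ('push 16'): stack = [0, 16], depth = 2
Step 5 ('rot'): needs 3 value(s) but depth is 2 — STACK UNDERFLOW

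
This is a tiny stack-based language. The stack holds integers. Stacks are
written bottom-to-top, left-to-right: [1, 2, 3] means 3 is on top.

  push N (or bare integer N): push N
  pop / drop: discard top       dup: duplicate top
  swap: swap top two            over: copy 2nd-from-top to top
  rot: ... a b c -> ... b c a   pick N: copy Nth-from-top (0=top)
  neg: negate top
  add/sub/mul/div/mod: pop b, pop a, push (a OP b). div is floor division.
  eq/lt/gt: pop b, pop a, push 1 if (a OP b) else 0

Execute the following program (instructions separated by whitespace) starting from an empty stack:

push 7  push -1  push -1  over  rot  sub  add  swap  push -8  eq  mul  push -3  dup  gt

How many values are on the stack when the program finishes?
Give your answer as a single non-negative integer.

Answer: 2

Derivation:
After 'push 7': stack = [7] (depth 1)
After 'push -1': stack = [7, -1] (depth 2)
After 'push -1': stack = [7, -1, -1] (depth 3)
After 'over': stack = [7, -1, -1, -1] (depth 4)
After 'rot': stack = [7, -1, -1, -1] (depth 4)
After 'sub': stack = [7, -1, 0] (depth 3)
After 'add': stack = [7, -1] (depth 2)
After 'swap': stack = [-1, 7] (depth 2)
After 'push -8': stack = [-1, 7, -8] (depth 3)
After 'eq': stack = [-1, 0] (depth 2)
After 'mul': stack = [0] (depth 1)
After 'push -3': stack = [0, -3] (depth 2)
After 'dup': stack = [0, -3, -3] (depth 3)
After 'gt': stack = [0, 0] (depth 2)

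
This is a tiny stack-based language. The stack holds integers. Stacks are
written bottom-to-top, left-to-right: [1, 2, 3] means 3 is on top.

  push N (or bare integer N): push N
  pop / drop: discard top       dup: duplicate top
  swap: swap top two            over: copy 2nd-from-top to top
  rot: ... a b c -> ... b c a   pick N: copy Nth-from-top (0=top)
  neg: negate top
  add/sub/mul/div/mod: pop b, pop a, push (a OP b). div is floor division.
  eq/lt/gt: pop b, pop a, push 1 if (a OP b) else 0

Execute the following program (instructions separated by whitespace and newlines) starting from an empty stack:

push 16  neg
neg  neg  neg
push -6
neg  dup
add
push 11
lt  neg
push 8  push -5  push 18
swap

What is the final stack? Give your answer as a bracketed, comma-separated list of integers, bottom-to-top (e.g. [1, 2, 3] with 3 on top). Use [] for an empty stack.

After 'push 16': [16]
After 'neg': [-16]
After 'neg': [16]
After 'neg': [-16]
After 'neg': [16]
After 'push -6': [16, -6]
After 'neg': [16, 6]
After 'dup': [16, 6, 6]
After 'add': [16, 12]
After 'push 11': [16, 12, 11]
After 'lt': [16, 0]
After 'neg': [16, 0]
After 'push 8': [16, 0, 8]
After 'push -5': [16, 0, 8, -5]
After 'push 18': [16, 0, 8, -5, 18]
After 'swap': [16, 0, 8, 18, -5]

Answer: [16, 0, 8, 18, -5]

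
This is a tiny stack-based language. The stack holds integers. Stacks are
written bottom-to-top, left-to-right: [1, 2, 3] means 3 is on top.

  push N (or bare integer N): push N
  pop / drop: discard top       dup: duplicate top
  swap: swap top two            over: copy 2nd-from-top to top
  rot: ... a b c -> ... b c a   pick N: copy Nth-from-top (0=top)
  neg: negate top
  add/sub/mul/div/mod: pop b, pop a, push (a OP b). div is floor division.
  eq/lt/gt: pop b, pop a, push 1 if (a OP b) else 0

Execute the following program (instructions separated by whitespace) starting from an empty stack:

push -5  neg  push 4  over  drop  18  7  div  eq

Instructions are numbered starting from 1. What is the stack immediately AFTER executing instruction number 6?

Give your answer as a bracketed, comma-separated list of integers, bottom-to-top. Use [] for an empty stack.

Step 1 ('push -5'): [-5]
Step 2 ('neg'): [5]
Step 3 ('push 4'): [5, 4]
Step 4 ('over'): [5, 4, 5]
Step 5 ('drop'): [5, 4]
Step 6 ('18'): [5, 4, 18]

Answer: [5, 4, 18]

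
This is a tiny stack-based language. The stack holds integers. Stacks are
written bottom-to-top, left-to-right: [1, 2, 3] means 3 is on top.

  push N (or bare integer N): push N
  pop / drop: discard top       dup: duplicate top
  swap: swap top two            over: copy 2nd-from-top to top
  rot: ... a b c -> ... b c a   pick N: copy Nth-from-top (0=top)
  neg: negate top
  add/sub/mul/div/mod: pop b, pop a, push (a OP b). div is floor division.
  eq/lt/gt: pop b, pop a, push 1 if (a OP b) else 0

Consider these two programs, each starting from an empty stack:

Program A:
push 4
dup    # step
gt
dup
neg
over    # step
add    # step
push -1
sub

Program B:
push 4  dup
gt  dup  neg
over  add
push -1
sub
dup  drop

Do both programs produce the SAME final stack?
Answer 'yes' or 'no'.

Answer: yes

Derivation:
Program A trace:
  After 'push 4': [4]
  After 'dup': [4, 4]
  After 'gt': [0]
  After 'dup': [0, 0]
  After 'neg': [0, 0]
  After 'over': [0, 0, 0]
  After 'add': [0, 0]
  After 'push -1': [0, 0, -1]
  After 'sub': [0, 1]
Program A final stack: [0, 1]

Program B trace:
  After 'push 4': [4]
  After 'dup': [4, 4]
  After 'gt': [0]
  After 'dup': [0, 0]
  After 'neg': [0, 0]
  After 'over': [0, 0, 0]
  After 'add': [0, 0]
  After 'push -1': [0, 0, -1]
  After 'sub': [0, 1]
  After 'dup': [0, 1, 1]
  After 'drop': [0, 1]
Program B final stack: [0, 1]
Same: yes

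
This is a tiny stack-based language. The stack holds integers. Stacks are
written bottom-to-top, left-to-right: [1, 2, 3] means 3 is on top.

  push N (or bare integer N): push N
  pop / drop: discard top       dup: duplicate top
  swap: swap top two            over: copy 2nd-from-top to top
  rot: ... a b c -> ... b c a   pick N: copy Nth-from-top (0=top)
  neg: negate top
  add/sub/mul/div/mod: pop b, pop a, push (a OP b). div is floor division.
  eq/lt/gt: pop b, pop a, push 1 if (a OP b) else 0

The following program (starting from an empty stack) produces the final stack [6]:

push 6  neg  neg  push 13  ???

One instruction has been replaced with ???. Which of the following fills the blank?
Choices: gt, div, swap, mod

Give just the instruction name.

Stack before ???: [6, 13]
Stack after ???:  [6]
Checking each choice:
  gt: produces [0]
  div: produces [0]
  swap: produces [13, 6]
  mod: MATCH


Answer: mod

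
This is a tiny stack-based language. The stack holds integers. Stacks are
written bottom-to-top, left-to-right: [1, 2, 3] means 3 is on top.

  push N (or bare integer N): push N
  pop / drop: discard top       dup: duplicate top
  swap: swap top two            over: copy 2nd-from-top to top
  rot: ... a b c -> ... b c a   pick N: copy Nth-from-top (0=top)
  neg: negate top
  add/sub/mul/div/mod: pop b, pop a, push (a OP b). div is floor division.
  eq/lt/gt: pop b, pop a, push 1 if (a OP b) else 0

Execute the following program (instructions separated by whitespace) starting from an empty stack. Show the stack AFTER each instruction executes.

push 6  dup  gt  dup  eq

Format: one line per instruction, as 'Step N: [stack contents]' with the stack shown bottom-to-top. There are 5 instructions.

Step 1: [6]
Step 2: [6, 6]
Step 3: [0]
Step 4: [0, 0]
Step 5: [1]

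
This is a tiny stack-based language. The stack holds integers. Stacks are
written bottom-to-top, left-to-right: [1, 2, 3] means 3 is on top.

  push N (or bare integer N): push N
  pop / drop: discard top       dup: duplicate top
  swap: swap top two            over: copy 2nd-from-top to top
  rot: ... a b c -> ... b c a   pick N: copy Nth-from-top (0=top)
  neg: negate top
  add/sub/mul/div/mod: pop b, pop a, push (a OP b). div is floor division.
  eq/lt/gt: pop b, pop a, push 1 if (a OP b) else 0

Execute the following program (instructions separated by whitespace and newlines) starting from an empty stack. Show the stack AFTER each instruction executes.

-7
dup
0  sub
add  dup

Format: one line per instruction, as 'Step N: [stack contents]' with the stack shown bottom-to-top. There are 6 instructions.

Step 1: [-7]
Step 2: [-7, -7]
Step 3: [-7, -7, 0]
Step 4: [-7, -7]
Step 5: [-14]
Step 6: [-14, -14]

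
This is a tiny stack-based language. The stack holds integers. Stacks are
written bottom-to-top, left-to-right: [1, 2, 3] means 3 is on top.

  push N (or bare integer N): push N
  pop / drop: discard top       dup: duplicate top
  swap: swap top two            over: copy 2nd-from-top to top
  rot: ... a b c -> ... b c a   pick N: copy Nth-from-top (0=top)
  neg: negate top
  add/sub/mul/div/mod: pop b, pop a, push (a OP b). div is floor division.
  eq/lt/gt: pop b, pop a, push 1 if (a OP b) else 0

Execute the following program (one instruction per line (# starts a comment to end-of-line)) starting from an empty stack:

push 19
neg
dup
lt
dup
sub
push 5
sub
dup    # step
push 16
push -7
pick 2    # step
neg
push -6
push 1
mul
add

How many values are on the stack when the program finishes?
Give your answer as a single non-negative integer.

After 'push 19': stack = [19] (depth 1)
After 'neg': stack = [-19] (depth 1)
After 'dup': stack = [-19, -19] (depth 2)
After 'lt': stack = [0] (depth 1)
After 'dup': stack = [0, 0] (depth 2)
After 'sub': stack = [0] (depth 1)
After 'push 5': stack = [0, 5] (depth 2)
After 'sub': stack = [-5] (depth 1)
After 'dup': stack = [-5, -5] (depth 2)
After 'push 16': stack = [-5, -5, 16] (depth 3)
After 'push -7': stack = [-5, -5, 16, -7] (depth 4)
After 'pick 2': stack = [-5, -5, 16, -7, -5] (depth 5)
After 'neg': stack = [-5, -5, 16, -7, 5] (depth 5)
After 'push -6': stack = [-5, -5, 16, -7, 5, -6] (depth 6)
After 'push 1': stack = [-5, -5, 16, -7, 5, -6, 1] (depth 7)
After 'mul': stack = [-5, -5, 16, -7, 5, -6] (depth 6)
After 'add': stack = [-5, -5, 16, -7, -1] (depth 5)

Answer: 5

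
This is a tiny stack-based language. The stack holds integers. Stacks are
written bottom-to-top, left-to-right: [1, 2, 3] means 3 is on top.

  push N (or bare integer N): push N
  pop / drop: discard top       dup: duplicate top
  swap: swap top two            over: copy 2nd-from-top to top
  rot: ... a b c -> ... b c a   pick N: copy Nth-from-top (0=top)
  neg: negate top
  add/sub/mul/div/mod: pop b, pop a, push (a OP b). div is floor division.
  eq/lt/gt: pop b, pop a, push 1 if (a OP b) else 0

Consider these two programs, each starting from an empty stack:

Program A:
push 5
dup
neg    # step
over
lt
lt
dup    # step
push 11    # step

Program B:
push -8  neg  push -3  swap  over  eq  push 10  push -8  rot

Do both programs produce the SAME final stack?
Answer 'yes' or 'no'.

Program A trace:
  After 'push 5': [5]
  After 'dup': [5, 5]
  After 'neg': [5, -5]
  After 'over': [5, -5, 5]
  After 'lt': [5, 1]
  After 'lt': [0]
  After 'dup': [0, 0]
  After 'push 11': [0, 0, 11]
Program A final stack: [0, 0, 11]

Program B trace:
  After 'push -8': [-8]
  After 'neg': [8]
  After 'push -3': [8, -3]
  After 'swap': [-3, 8]
  After 'over': [-3, 8, -3]
  After 'eq': [-3, 0]
  After 'push 10': [-3, 0, 10]
  After 'push -8': [-3, 0, 10, -8]
  After 'rot': [-3, 10, -8, 0]
Program B final stack: [-3, 10, -8, 0]
Same: no

Answer: no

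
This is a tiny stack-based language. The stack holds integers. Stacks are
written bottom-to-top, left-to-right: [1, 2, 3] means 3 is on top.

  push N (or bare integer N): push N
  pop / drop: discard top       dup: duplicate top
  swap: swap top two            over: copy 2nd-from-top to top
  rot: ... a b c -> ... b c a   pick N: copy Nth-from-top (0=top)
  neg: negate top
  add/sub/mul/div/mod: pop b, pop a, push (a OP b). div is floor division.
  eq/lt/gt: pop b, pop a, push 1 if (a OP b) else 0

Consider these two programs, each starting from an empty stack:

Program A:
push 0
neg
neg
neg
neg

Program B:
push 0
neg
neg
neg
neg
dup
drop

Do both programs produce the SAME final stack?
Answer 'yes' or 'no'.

Answer: yes

Derivation:
Program A trace:
  After 'push 0': [0]
  After 'neg': [0]
  After 'neg': [0]
  After 'neg': [0]
  After 'neg': [0]
Program A final stack: [0]

Program B trace:
  After 'push 0': [0]
  After 'neg': [0]
  After 'neg': [0]
  After 'neg': [0]
  After 'neg': [0]
  After 'dup': [0, 0]
  After 'drop': [0]
Program B final stack: [0]
Same: yes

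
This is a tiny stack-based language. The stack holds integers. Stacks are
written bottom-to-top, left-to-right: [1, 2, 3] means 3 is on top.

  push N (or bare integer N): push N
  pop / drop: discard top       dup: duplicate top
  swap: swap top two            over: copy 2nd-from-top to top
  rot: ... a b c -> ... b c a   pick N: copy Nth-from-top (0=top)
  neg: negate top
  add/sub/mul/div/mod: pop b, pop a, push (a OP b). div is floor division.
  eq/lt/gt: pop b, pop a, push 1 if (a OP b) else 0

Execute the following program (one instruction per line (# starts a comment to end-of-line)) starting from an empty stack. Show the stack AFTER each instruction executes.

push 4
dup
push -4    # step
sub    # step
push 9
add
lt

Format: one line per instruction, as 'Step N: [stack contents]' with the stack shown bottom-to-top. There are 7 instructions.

Step 1: [4]
Step 2: [4, 4]
Step 3: [4, 4, -4]
Step 4: [4, 8]
Step 5: [4, 8, 9]
Step 6: [4, 17]
Step 7: [1]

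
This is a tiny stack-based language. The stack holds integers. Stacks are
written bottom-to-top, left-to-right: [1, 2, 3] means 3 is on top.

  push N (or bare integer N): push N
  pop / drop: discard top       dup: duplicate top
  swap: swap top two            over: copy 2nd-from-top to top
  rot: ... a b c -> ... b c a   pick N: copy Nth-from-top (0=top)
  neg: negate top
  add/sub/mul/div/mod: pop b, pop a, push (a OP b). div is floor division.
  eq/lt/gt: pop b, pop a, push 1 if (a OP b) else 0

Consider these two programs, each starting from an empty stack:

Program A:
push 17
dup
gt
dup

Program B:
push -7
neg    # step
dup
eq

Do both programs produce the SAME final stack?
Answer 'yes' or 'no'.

Program A trace:
  After 'push 17': [17]
  After 'dup': [17, 17]
  After 'gt': [0]
  After 'dup': [0, 0]
Program A final stack: [0, 0]

Program B trace:
  After 'push -7': [-7]
  After 'neg': [7]
  After 'dup': [7, 7]
  After 'eq': [1]
Program B final stack: [1]
Same: no

Answer: no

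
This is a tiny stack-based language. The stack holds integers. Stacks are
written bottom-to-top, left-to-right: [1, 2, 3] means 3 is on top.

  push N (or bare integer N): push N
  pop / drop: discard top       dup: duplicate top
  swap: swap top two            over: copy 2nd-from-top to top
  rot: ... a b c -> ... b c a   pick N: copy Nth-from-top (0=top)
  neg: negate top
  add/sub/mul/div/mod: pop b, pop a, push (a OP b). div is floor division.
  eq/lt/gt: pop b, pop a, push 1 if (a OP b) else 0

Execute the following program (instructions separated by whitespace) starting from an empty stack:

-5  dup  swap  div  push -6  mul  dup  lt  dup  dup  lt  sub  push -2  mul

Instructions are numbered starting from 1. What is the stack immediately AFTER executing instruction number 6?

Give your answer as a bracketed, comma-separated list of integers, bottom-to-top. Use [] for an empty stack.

Step 1 ('-5'): [-5]
Step 2 ('dup'): [-5, -5]
Step 3 ('swap'): [-5, -5]
Step 4 ('div'): [1]
Step 5 ('push -6'): [1, -6]
Step 6 ('mul'): [-6]

Answer: [-6]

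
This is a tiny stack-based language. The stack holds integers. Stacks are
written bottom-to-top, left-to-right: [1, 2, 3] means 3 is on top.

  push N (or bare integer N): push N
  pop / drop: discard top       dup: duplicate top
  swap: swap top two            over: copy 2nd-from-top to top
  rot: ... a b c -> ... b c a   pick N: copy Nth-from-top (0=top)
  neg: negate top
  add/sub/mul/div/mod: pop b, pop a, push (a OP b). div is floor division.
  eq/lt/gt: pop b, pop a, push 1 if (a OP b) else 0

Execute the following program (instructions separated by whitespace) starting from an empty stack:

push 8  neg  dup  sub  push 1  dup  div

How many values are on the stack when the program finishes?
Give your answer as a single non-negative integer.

Answer: 2

Derivation:
After 'push 8': stack = [8] (depth 1)
After 'neg': stack = [-8] (depth 1)
After 'dup': stack = [-8, -8] (depth 2)
After 'sub': stack = [0] (depth 1)
After 'push 1': stack = [0, 1] (depth 2)
After 'dup': stack = [0, 1, 1] (depth 3)
After 'div': stack = [0, 1] (depth 2)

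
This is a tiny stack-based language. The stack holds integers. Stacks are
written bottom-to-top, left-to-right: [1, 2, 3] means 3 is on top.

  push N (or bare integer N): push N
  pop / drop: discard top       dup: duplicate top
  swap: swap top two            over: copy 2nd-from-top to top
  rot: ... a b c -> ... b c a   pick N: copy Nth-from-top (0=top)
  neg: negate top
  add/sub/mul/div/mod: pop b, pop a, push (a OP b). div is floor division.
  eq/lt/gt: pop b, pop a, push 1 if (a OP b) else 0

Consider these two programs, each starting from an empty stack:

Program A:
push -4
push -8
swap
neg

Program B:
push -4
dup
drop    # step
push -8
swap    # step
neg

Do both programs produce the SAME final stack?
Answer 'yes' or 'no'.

Answer: yes

Derivation:
Program A trace:
  After 'push -4': [-4]
  After 'push -8': [-4, -8]
  After 'swap': [-8, -4]
  After 'neg': [-8, 4]
Program A final stack: [-8, 4]

Program B trace:
  After 'push -4': [-4]
  After 'dup': [-4, -4]
  After 'drop': [-4]
  After 'push -8': [-4, -8]
  After 'swap': [-8, -4]
  After 'neg': [-8, 4]
Program B final stack: [-8, 4]
Same: yes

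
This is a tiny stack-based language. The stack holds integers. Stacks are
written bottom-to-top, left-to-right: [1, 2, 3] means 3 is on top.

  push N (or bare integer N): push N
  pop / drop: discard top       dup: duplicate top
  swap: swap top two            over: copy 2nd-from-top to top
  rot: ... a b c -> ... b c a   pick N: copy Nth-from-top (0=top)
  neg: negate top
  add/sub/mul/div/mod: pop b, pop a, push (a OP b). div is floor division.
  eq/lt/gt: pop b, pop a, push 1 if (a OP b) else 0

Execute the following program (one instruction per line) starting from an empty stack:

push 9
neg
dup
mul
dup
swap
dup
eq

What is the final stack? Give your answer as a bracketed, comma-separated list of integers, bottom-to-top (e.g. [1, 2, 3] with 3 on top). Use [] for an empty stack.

After 'push 9': [9]
After 'neg': [-9]
After 'dup': [-9, -9]
After 'mul': [81]
After 'dup': [81, 81]
After 'swap': [81, 81]
After 'dup': [81, 81, 81]
After 'eq': [81, 1]

Answer: [81, 1]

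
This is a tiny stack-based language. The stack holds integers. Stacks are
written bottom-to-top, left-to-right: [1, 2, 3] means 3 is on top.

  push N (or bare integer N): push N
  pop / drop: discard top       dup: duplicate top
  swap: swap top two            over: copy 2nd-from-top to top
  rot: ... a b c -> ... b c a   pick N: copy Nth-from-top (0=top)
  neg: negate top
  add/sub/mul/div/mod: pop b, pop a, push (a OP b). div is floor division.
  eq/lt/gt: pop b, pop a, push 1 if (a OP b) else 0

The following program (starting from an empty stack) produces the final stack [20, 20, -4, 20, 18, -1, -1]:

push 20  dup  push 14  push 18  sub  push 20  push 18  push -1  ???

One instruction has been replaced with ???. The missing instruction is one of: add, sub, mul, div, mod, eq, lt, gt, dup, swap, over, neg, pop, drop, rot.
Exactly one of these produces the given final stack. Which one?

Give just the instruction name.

Stack before ???: [20, 20, -4, 20, 18, -1]
Stack after ???:  [20, 20, -4, 20, 18, -1, -1]
The instruction that transforms [20, 20, -4, 20, 18, -1] -> [20, 20, -4, 20, 18, -1, -1] is: dup

Answer: dup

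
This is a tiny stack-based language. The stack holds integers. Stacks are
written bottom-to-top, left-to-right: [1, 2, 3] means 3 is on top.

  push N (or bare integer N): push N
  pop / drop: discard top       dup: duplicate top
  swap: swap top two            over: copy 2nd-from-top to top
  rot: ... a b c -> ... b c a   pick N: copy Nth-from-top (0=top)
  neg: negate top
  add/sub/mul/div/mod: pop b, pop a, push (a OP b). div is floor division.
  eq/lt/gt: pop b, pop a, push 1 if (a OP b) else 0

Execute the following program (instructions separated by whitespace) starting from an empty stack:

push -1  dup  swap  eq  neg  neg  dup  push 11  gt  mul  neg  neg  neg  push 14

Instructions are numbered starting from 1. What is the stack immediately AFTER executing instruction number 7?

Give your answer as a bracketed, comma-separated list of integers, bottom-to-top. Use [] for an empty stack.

Answer: [1, 1]

Derivation:
Step 1 ('push -1'): [-1]
Step 2 ('dup'): [-1, -1]
Step 3 ('swap'): [-1, -1]
Step 4 ('eq'): [1]
Step 5 ('neg'): [-1]
Step 6 ('neg'): [1]
Step 7 ('dup'): [1, 1]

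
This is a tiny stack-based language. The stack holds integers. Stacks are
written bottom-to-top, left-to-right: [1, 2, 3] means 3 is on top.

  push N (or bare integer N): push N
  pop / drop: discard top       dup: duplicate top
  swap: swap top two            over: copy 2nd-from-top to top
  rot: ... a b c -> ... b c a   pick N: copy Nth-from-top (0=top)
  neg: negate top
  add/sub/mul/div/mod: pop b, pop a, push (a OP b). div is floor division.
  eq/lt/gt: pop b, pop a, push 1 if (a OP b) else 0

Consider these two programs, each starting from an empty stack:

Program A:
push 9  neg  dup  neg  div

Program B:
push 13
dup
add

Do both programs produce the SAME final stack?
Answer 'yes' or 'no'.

Answer: no

Derivation:
Program A trace:
  After 'push 9': [9]
  After 'neg': [-9]
  After 'dup': [-9, -9]
  After 'neg': [-9, 9]
  After 'div': [-1]
Program A final stack: [-1]

Program B trace:
  After 'push 13': [13]
  After 'dup': [13, 13]
  After 'add': [26]
Program B final stack: [26]
Same: no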